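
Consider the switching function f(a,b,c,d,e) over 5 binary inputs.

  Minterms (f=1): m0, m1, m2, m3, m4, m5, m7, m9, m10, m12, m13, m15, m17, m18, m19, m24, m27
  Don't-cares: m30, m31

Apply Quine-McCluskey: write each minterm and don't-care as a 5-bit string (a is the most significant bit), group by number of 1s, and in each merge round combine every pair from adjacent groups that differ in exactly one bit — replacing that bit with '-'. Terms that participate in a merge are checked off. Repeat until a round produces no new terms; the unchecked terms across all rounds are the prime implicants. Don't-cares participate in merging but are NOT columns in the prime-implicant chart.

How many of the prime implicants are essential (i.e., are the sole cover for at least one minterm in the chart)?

[col 0] 00000*, 00001*, 00010*, 00011*, 00100*, 00101*, 00111*, 01001*, 01010*, 01100*, 01101*, 01111*, 10001*, 10010*, 10011*, 11000, 11011*, 11110*, 11111*
[col 1] -0001*, -0010*, -0011*, -1111, 0-001*, 0-010, 0-100*, 0-101*, 0-111*, 00-00*, 00-01*, 00-11*, 000-0*, 000-1*, 0000-*, 0001-*, 001-1*, 0010-*, 01-01*, 011-1*, 0110-*, 1-011, 100-1*, 1001-*, 11-11, 1111-
[col 2] -00-1, -001-, 0--01, 0-1-1, 0-10-, 00--1, 00-0-, 000--
Prime implicants: -00-1, -001-, -1111, 0--01, 0-010, 0-1-1, 0-10-, 00--1, 00-0-, 000--, 1-011, 11-11, 11000, 1111-
PI chart (minterm → PIs covering it):
  0 | 00-0-,000--
  1 | -00-1,0--01,00--1,00-0-,000--
  2 | -001-,0-010,000--
  3 | -00-1,-001-,00--1,000--
  4 | 0-10-,00-0-
  5 | 0--01,0-1-1,0-10-,00--1,00-0-
  7 | 0-1-1,00--1
  9 | 0--01  (sole → essential)
  10 | 0-010  (sole → essential)
  12 | 0-10-  (sole → essential)
  13 | 0--01,0-1-1,0-10-
  15 | -1111,0-1-1
  17 | -00-1  (sole → essential)
  18 | -001-  (sole → essential)
  19 | -00-1,-001-,1-011
  24 | 11000  (sole → essential)
  27 | 1-011,11-11
Essential prime implicants: -00-1, -001-, 0--01, 0-010, 0-10-, 11000

6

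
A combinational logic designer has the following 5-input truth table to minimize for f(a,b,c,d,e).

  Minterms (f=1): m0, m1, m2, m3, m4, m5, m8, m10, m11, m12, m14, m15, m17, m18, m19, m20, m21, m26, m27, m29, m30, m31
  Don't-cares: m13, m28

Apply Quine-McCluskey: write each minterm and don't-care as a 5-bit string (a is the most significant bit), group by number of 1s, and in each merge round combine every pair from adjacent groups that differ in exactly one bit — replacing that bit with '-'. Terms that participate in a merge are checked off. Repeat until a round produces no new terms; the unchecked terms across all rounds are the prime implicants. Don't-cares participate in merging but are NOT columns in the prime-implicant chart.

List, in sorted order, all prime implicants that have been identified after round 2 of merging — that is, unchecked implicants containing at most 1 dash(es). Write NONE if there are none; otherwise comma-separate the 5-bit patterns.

Round 0: 00000✓ 00001✓ 00010✓ 00011✓ 00100✓ 00101✓ 01000✓ 01010✓ 01011✓ 01100✓ 01101✓ 01110✓ 01111✓ 10001✓ 10010✓ 10011✓ 10100✓ 10101✓ 11010✓ 11011✓ 11100✓ 11101✓ 11110✓ 11111✓
Round 1: -0001✓ -0010✓ -0011✓ -0100✓ -0101✓ -1010✓ -1011✓ -1100✓ -1101✓ -1110✓ -1111✓ 0-000✓ 0-010✓ 0-011✓ 0-100✓ 0-101✓ 00-00✓ 00-01✓ 000-0✓ 000-1✓ 0000-✓ 0001-✓ 0010-✓ 01-00✓ 01-10✓ 01-11✓ 010-0✓ 0101-✓ 011-0✓ 011-1✓ 0110-✓ 0111-✓ 1-010✓ 1-011✓ 1-100✓ 1-101✓ 10-01✓ 100-1✓ 1001-✓ 1010-✓ 11-10✓ 11-11✓ 1101-✓ 111-0✓ 111-1✓ 1110-✓ 1111-✓
Round 2: --010✓ --011✓ --100✓ --101✓ -0-01 -00-1 -001-✓ -010-✓ -1-10✓ -1-11✓ -101-✓ -11-0✓ -11-1✓ -110-✓ -111-✓ 0--00 0-0-0 0-01-✓ 0-10-✓ 00-0- 000-- 01--0 01-1-✓ 011--✓ 1-01-✓ 1-10-✓ 11-1-✓ 111--✓
Round 3: --01- --10- -1-1- -11--
PIs = {--01-, --10-, -0-01, -00-1, -1-1-, -11--, 0--00, 0-0-0, 00-0-, 000--, 01--0}

NONE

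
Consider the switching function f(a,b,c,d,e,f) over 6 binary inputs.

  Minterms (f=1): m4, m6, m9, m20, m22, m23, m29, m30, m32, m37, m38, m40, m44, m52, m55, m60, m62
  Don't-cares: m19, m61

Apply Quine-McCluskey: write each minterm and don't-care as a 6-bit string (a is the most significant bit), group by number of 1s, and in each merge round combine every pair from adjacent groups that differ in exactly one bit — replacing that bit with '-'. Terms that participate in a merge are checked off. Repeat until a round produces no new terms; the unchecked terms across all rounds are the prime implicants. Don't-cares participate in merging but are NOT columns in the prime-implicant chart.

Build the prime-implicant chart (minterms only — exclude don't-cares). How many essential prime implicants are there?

[col 0] 000100*, 000110*, 001001, 010011*, 010100*, 010110*, 010111*, 011101*, 011110*, 100000*, 100101, 100110*, 101000*, 101100*, 110100*, 110111*, 111100*, 111101*, 111110*
[col 1] -00110, -10100, -10111, -11101, -11110, 0-0100*, 0-0110*, 0001-0*, 01-110, 010-11, 0101-0*, 01011-, 1-1100, 10-000, 101-00, 11-100, 1111-0, 11110-
[col 2] 0-01-0
Prime implicants: -00110, -10100, -10111, -11101, -11110, 0-01-0, 001001, 01-110, 010-11, 01011-, 1-1100, 10-000, 100101, 101-00, 11-100, 1111-0, 11110-
PI chart (minterm → PIs covering it):
  4 | 0-01-0  (sole → essential)
  6 | -00110,0-01-0
  9 | 001001  (sole → essential)
  20 | -10100,0-01-0
  22 | 0-01-0,01-110,01011-
  23 | -10111,010-11,01011-
  29 | -11101  (sole → essential)
  30 | -11110,01-110
  32 | 10-000  (sole → essential)
  37 | 100101  (sole → essential)
  38 | -00110  (sole → essential)
  40 | 10-000,101-00
  44 | 1-1100,101-00
  52 | -10100,11-100
  55 | -10111  (sole → essential)
  60 | 1-1100,11-100,1111-0,11110-
  62 | -11110,1111-0
Essential prime implicants: -00110, -10111, -11101, 0-01-0, 001001, 10-000, 100101

7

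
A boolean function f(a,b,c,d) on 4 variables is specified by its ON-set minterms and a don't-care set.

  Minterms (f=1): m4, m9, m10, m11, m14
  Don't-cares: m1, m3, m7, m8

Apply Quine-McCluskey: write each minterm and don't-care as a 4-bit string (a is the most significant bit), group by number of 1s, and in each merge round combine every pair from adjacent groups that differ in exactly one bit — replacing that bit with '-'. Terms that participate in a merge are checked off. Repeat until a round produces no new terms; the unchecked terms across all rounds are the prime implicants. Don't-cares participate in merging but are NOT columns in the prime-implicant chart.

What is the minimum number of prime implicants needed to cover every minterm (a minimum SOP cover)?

size-2^0 implicants → 0001(✓)  0011(✓)  0100  0111(✓)  1000(✓)  1001(✓)  1010(✓)  1011(✓)  1110(✓)
size-2^1 implicants → -001(✓)  -011(✓)  0-11  00-1(✓)  1-10  10-0(✓)  10-1(✓)  100-(✓)  101-(✓)
size-2^2 implicants → -0-1  10--
Unchecked terms (primes): -0-1, 0-11, 0100, 1-10, 10--
Minterm coverage:
  m4 ⊆ 0100 [E]
  m9 ⊆ -0-1,10--
  m10 ⊆ 1-10,10--
  m11 ⊆ -0-1,10--
  m14 ⊆ 1-10 [E]
E = {0100, 1-10}
Petrick residual → -0-1
Cover = b'd + a'bc'd' + acd'  |cover|=3

3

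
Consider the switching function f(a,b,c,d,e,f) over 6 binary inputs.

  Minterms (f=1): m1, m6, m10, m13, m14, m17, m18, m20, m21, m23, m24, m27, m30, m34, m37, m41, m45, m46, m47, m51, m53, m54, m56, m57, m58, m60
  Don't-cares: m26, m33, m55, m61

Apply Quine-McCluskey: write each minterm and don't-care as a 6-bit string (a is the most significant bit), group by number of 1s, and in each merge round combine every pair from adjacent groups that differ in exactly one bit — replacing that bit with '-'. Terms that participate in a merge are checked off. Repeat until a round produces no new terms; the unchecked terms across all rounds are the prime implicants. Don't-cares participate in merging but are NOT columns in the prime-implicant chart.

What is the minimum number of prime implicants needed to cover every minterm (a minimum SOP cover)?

Round 0: 000001✓ 000110✓ 001010✓ 001101✓ 001110✓ 010001✓ 010010✓ 010100✓ 010101✓ 010111✓ 011000✓ 011010✓ 011011✓ 011110✓ 100001✓ 100010 100101✓ 101001✓ 101101✓ 101110✓ 101111✓ 110011✓ 110101✓ 110110✓ 110111✓ 111000✓ 111001✓ 111010✓ 111100✓ 111101✓
Round 1: -00001 -01101 -01110 -10101✓ -10111✓ -11000✓ -11010✓ 0-0001 0-1010✓ 0-1110✓ 00-110 001-10✓ 01-010 010-01 0101-1✓ 01010- 011-10✓ 0110-0✓ 01101- 1-0101✓ 1-1001✓ 1-1101✓ 10-001✓ 10-101✓ 100-01✓ 101-01✓ 1011-1 10111- 11-101✓ 110-11 1101-1✓ 11011- 111-00✓ 111-01✓ 1110-0✓ 11100-✓ 11110-✓
Round 2: -101-1 -110-0 0-1-10 1--101 1-1-01 10--01 111-0-
PIs = {-00001, -01101, -01110, -101-1, -110-0, 0-0001, 0-1-10, 00-110, 01-010, 010-01, 01010-, 01101-, 1--101, 1-1-01, 10--01, 100010, 1011-1, 10111-, 110-11, 11011-, 111-0-}
Coverage chart:
  m1: -00001,0-0001
  m6: 00-110 ←essential
  m10: 0-1-10 ←essential
  m13: -01101 ←essential
  m14: -01110,0-1-10,00-110
  m17: 0-0001,010-01
  m18: 01-010 ←essential
  m20: 01010- ←essential
  m21: -101-1,010-01,01010-
  m23: -101-1 ←essential
  m24: -110-0 ←essential
  m27: 01101- ←essential
  m30: 0-1-10 ←essential
  m34: 100010 ←essential
  m37: 1--101,10--01
  m41: 1-1-01,10--01
  m45: -01101,1--101,1-1-01,10--01,1011-1
  m46: -01110,10111-
  m47: 1011-1,10111-
  m51: 110-11 ←essential
  m53: -101-1,1--101
  m54: 11011- ←essential
  m56: -110-0,111-0-
  m57: 1-1-01,111-0-
  m58: -110-0 ←essential
  m60: 111-0- ←essential
Essential: -01101, -101-1, -110-0, 0-1-10, 00-110, 01-010, 01010-, 01101-, 100010, 110-11, 11011-, 111-0-
Petrick residual → 0-0001, 10--01, 10111-
Min cover (15 terms): b'cde'f + bc'df + bcd'f' + a'c'd'e'f + a'cef' + a'b'def' + a'bd'ef' + a'bc'de' + a'bcd'e + ab'e'f + ab'c'd'ef' + ab'cde + abc'ef + abc'de + abce'

15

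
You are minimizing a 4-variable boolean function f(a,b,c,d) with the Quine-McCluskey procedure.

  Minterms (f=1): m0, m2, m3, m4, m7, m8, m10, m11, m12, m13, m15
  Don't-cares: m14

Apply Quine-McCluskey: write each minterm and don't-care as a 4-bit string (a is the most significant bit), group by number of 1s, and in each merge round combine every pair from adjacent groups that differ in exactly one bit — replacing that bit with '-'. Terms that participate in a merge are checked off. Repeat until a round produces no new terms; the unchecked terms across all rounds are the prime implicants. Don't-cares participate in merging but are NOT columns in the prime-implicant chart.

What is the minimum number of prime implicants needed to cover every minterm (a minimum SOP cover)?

[col 0] 0000*, 0010*, 0011*, 0100*, 0111*, 1000*, 1010*, 1011*, 1100*, 1101*, 1110*, 1111*
[col 1] -000*, -010*, -011*, -100*, -111*, 0-00*, 0-11*, 00-0*, 001-*, 1-00*, 1-10*, 1-11*, 10-0*, 101-*, 11-0*, 11-1*, 110-*, 111-*
[col 2] --00, --11, -0-0, -01-, 1--0, 1-1-, 11--
Prime implicants: --00, --11, -0-0, -01-, 1--0, 1-1-, 11--
PI chart (minterm → PIs covering it):
  0 | --00,-0-0
  2 | -0-0,-01-
  3 | --11,-01-
  4 | --00  (sole → essential)
  7 | --11  (sole → essential)
  8 | --00,-0-0,1--0
  10 | -0-0,-01-,1--0,1-1-
  11 | --11,-01-,1-1-
  12 | --00,1--0,11--
  13 | 11--  (sole → essential)
  15 | --11,1-1-,11--
Essential prime implicants: --00, --11, 11--
Petrick residual → -0-0
Minimum SOP uses 4 PIs: c'd' + cd + b'd' + ab

4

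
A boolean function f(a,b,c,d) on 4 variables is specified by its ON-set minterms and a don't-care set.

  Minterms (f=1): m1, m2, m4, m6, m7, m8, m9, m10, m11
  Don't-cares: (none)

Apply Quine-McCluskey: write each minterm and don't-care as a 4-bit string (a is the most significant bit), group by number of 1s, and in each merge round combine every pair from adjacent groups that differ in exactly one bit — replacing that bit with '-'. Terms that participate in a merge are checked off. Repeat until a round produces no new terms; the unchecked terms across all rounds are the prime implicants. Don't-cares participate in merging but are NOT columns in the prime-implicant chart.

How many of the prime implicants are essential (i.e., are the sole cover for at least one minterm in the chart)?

[col 0] 0001*, 0010*, 0100*, 0110*, 0111*, 1000*, 1001*, 1010*, 1011*
[col 1] -001, -010, 0-10, 01-0, 011-, 10-0*, 10-1*, 100-*, 101-*
[col 2] 10--
Prime implicants: -001, -010, 0-10, 01-0, 011-, 10--
PI chart (minterm → PIs covering it):
  1 | -001  (sole → essential)
  2 | -010,0-10
  4 | 01-0  (sole → essential)
  6 | 0-10,01-0,011-
  7 | 011-  (sole → essential)
  8 | 10--  (sole → essential)
  9 | -001,10--
  10 | -010,10--
  11 | 10--  (sole → essential)
Essential prime implicants: -001, 01-0, 011-, 10--

4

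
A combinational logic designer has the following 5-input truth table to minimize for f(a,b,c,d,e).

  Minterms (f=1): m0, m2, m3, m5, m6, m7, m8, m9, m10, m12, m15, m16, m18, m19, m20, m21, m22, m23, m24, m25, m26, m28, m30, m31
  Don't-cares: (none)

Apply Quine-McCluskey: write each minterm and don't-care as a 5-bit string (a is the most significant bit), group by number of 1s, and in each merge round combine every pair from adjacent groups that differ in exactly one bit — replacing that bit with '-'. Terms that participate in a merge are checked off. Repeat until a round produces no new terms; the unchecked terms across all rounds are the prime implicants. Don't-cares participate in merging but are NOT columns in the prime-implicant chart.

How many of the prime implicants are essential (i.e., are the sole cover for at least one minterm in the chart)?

Round 0: 00000✓ 00010✓ 00011✓ 00101✓ 00110✓ 00111✓ 01000✓ 01001✓ 01010✓ 01100✓ 01111✓ 10000✓ 10010✓ 10011✓ 10100✓ 10101✓ 10110✓ 10111✓ 11000✓ 11001✓ 11010✓ 11100✓ 11110✓ 11111✓
Round 1: -0000✓ -0010✓ -0011✓ -0101✓ -0110✓ -0111✓ -1000✓ -1001✓ -1010✓ -1100✓ -1111✓ 0-000✓ 0-010✓ 0-111✓ 00-10✓ 00-11✓ 000-0✓ 0001-✓ 001-1✓ 0011-✓ 01-00✓ 010-0✓ 0100-✓ 1-000✓ 1-010✓ 1-100✓ 1-110✓ 1-111✓ 10-00✓ 10-10✓ 10-11✓ 100-0✓ 1001-✓ 101-0✓ 101-1✓ 1010-✓ 1011-✓ 11-00✓ 11-10✓ 110-0✓ 1100-✓ 111-0✓ 1111-✓
Round 2: --000✓ --010✓ --111 -0-10✓ -0-11✓ -00-0✓ -001-✓ -01-1 -011-✓ -1-00 -10-0✓ -100- 0-0-0✓ 00-1-✓ 1--00✓ 1--10✓ 1-0-0✓ 1-1-0✓ 1-11- 10--0✓ 10-1-✓ 101-- 11--0✓
Round 3: --0-0 -0-1- 1---0
PIs = {--0-0, --111, -0-1-, -01-1, -1-00, -100-, 1---0, 1-11-, 101--}
Coverage chart:
  m0: --0-0 ←essential
  m2: --0-0,-0-1-
  m3: -0-1- ←essential
  m5: -01-1 ←essential
  m6: -0-1- ←essential
  m7: --111,-0-1-,-01-1
  m8: --0-0,-1-00,-100-
  m9: -100- ←essential
  m10: --0-0 ←essential
  m12: -1-00 ←essential
  m15: --111 ←essential
  m16: --0-0,1---0
  m18: --0-0,-0-1-,1---0
  m19: -0-1- ←essential
  m20: 1---0,101--
  m21: -01-1,101--
  m22: -0-1-,1---0,1-11-,101--
  m23: --111,-0-1-,-01-1,1-11-,101--
  m24: --0-0,-1-00,-100-,1---0
  m25: -100- ←essential
  m26: --0-0,1---0
  m28: -1-00,1---0
  m30: 1---0,1-11-
  m31: --111,1-11-
Essential: --0-0, --111, -0-1-, -01-1, -1-00, -100-

6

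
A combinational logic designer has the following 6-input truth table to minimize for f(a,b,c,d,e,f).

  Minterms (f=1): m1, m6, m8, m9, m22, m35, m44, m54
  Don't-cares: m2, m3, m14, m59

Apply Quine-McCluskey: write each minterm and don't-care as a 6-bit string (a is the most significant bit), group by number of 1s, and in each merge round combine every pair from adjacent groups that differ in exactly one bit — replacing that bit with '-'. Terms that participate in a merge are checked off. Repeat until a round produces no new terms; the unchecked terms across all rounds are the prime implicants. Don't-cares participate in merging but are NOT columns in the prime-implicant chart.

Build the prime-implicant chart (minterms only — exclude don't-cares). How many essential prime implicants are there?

size-2^0 implicants → 000001(✓)  000010(✓)  000011(✓)  000110(✓)  001000(✓)  001001(✓)  001110(✓)  010110(✓)  100011(✓)  101100  110110(✓)  111011
size-2^1 implicants → -00011  -10110  0-0110  00-001  00-110  000-10  0000-1  00001-  00100-
Unchecked terms (primes): -00011, -10110, 0-0110, 00-001, 00-110, 000-10, 0000-1, 00001-, 00100-, 101100, 111011
Minterm coverage:
  m1 ⊆ 00-001,0000-1
  m6 ⊆ 0-0110,00-110,000-10
  m8 ⊆ 00100- [E]
  m9 ⊆ 00-001,00100-
  m22 ⊆ -10110,0-0110
  m35 ⊆ -00011 [E]
  m44 ⊆ 101100 [E]
  m54 ⊆ -10110 [E]
E = {-00011, -10110, 00100-, 101100}

4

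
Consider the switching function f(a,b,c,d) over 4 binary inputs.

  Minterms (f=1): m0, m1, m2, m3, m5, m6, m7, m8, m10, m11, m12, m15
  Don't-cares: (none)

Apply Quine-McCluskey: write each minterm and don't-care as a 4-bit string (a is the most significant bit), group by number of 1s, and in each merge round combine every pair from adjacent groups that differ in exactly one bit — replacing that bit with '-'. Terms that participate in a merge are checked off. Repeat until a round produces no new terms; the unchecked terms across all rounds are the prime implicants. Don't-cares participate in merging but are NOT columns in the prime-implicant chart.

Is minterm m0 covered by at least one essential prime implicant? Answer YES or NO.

NO

Round 0: 0000✓ 0001✓ 0010✓ 0011✓ 0101✓ 0110✓ 0111✓ 1000✓ 1010✓ 1011✓ 1100✓ 1111✓
Round 1: -000✓ -010✓ -011✓ -111✓ 0-01✓ 0-10✓ 0-11✓ 00-0✓ 00-1✓ 000-✓ 001-✓ 01-1✓ 011-✓ 1-00 1-11✓ 10-0✓ 101-✓
Round 2: --11 -0-0 -01- 0--1 0-1- 00--
PIs = {--11, -0-0, -01-, 0--1, 0-1-, 00--, 1-00}
Coverage chart:
  m0: -0-0,00--
  m1: 0--1,00--
  m2: -0-0,-01-,0-1-,00--
  m3: --11,-01-,0--1,0-1-,00--
  m5: 0--1 ←essential
  m6: 0-1- ←essential
  m7: --11,0--1,0-1-
  m8: -0-0,1-00
  m10: -0-0,-01-
  m11: --11,-01-
  m12: 1-00 ←essential
  m15: --11 ←essential
Essential: --11, 0--1, 0-1-, 1-00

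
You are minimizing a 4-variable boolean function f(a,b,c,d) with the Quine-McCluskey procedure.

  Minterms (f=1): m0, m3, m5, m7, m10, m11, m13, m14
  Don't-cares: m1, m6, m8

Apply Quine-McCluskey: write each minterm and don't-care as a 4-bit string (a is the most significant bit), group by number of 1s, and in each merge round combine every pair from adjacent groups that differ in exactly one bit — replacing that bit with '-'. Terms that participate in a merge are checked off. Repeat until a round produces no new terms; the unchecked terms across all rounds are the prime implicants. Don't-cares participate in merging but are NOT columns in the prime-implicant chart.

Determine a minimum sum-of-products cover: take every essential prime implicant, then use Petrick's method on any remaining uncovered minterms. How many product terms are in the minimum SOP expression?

5

size-2^0 implicants → 0000(✓)  0001(✓)  0011(✓)  0101(✓)  0110(✓)  0111(✓)  1000(✓)  1010(✓)  1011(✓)  1101(✓)  1110(✓)
size-2^1 implicants → -000  -011  -101  -110  0-01(✓)  0-11(✓)  00-1(✓)  000-  01-1(✓)  011-  1-10  10-0  101-
size-2^2 implicants → 0--1
Unchecked terms (primes): -000, -011, -101, -110, 0--1, 000-, 011-, 1-10, 10-0, 101-
Minterm coverage:
  m0 ⊆ -000,000-
  m3 ⊆ -011,0--1
  m5 ⊆ -101,0--1
  m7 ⊆ 0--1,011-
  m10 ⊆ 1-10,10-0,101-
  m11 ⊆ -011,101-
  m13 ⊆ -101 [E]
  m14 ⊆ -110,1-10
E = {-101}
Petrick residual → -000, -011, 0--1, 1-10
Cover = b'c'd' + b'cd + bc'd + a'd + acd'  |cover|=5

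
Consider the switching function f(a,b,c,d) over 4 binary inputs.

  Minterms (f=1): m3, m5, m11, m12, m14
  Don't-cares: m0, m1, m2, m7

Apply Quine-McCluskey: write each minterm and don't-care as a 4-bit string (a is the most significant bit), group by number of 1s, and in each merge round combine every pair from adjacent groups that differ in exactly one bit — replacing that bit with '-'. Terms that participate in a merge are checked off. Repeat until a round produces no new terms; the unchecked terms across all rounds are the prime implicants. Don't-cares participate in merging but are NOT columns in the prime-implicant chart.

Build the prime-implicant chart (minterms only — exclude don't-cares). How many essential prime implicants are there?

[col 0] 0000*, 0001*, 0010*, 0011*, 0101*, 0111*, 1011*, 1100*, 1110*
[col 1] -011, 0-01*, 0-11*, 00-0*, 00-1*, 000-*, 001-*, 01-1*, 11-0
[col 2] 0--1, 00--
Prime implicants: -011, 0--1, 00--, 11-0
PI chart (minterm → PIs covering it):
  3 | -011,0--1,00--
  5 | 0--1  (sole → essential)
  11 | -011  (sole → essential)
  12 | 11-0  (sole → essential)
  14 | 11-0  (sole → essential)
Essential prime implicants: -011, 0--1, 11-0

3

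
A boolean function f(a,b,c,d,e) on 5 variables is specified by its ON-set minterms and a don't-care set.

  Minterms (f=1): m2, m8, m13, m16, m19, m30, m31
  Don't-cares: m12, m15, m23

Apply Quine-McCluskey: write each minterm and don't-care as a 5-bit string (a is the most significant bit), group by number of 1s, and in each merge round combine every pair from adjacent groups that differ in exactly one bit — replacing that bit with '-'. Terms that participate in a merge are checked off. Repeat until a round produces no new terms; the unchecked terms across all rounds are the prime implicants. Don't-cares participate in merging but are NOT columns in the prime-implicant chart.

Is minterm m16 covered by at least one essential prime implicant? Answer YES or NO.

YES

size-2^0 implicants → 00010  01000(✓)  01100(✓)  01101(✓)  01111(✓)  10000  10011(✓)  10111(✓)  11110(✓)  11111(✓)
size-2^1 implicants → -1111  01-00  011-1  0110-  1-111  10-11  1111-
Unchecked terms (primes): -1111, 00010, 01-00, 011-1, 0110-, 1-111, 10-11, 10000, 1111-
Minterm coverage:
  m2 ⊆ 00010 [E]
  m8 ⊆ 01-00 [E]
  m13 ⊆ 011-1,0110-
  m16 ⊆ 10000 [E]
  m19 ⊆ 10-11 [E]
  m30 ⊆ 1111- [E]
  m31 ⊆ -1111,1-111,1111-
E = {00010, 01-00, 10-11, 10000, 1111-}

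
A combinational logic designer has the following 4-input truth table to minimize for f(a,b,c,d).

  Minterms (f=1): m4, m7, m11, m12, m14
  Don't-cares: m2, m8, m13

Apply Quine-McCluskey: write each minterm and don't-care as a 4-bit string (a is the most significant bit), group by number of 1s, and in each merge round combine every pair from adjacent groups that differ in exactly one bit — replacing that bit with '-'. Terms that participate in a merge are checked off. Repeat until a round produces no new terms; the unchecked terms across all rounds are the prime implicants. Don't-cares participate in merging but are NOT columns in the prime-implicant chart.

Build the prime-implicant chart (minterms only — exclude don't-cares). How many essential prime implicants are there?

[col 0] 0010, 0100*, 0111, 1000*, 1011, 1100*, 1101*, 1110*
[col 1] -100, 1-00, 11-0, 110-
Prime implicants: -100, 0010, 0111, 1-00, 1011, 11-0, 110-
PI chart (minterm → PIs covering it):
  4 | -100  (sole → essential)
  7 | 0111  (sole → essential)
  11 | 1011  (sole → essential)
  12 | -100,1-00,11-0,110-
  14 | 11-0  (sole → essential)
Essential prime implicants: -100, 0111, 1011, 11-0

4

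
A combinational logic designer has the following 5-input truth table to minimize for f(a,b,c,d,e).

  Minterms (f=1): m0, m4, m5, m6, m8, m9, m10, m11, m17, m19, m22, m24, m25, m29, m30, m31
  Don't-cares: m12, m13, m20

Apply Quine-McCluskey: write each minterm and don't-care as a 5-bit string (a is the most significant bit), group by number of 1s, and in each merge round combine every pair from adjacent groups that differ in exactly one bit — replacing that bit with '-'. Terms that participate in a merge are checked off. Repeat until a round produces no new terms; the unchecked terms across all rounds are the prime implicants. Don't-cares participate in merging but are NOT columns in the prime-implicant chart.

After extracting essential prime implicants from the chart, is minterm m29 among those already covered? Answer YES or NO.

[col 0] 00000*, 00100*, 00101*, 00110*, 01000*, 01001*, 01010*, 01011*, 01100*, 01101*, 10001*, 10011*, 10100*, 10110*, 11000*, 11001*, 11101*, 11110*, 11111*
[col 1] -0100*, -0110*, -1000*, -1001*, -1101*, 0-000*, 0-100*, 0-101*, 00-00*, 001-0*, 0010-*, 01-00*, 01-01*, 010-0*, 010-1*, 0100-*, 0101-*, 0110-*, 1-001, 1-110, 100-1, 101-0*, 11-01*, 1100-*, 111-1, 1111-
[col 2] -01-0, -1-01, -100-, 0--00, 0-10-, 01-0-, 010--
Prime implicants: -01-0, -1-01, -100-, 0--00, 0-10-, 01-0-, 010--, 1-001, 1-110, 100-1, 111-1, 1111-
PI chart (minterm → PIs covering it):
  0 | 0--00  (sole → essential)
  4 | -01-0,0--00,0-10-
  5 | 0-10-  (sole → essential)
  6 | -01-0  (sole → essential)
  8 | -100-,0--00,01-0-,010--
  9 | -1-01,-100-,01-0-,010--
  10 | 010--  (sole → essential)
  11 | 010--  (sole → essential)
  17 | 1-001,100-1
  19 | 100-1  (sole → essential)
  22 | -01-0,1-110
  24 | -100-  (sole → essential)
  25 | -1-01,-100-,1-001
  29 | -1-01,111-1
  30 | 1-110,1111-
  31 | 111-1,1111-
Essential prime implicants: -01-0, -100-, 0--00, 0-10-, 010--, 100-1

NO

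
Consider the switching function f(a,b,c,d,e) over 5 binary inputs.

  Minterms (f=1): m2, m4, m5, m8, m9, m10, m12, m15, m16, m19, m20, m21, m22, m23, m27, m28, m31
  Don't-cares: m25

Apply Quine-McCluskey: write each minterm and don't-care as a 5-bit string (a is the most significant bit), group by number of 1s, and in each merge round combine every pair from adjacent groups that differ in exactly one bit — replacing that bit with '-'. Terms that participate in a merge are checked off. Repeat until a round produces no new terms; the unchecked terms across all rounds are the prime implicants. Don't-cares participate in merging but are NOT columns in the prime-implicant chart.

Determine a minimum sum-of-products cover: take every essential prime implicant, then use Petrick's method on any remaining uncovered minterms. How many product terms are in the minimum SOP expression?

8

size-2^0 implicants → 00010(✓)  00100(✓)  00101(✓)  01000(✓)  01001(✓)  01010(✓)  01100(✓)  01111(✓)  10000(✓)  10011(✓)  10100(✓)  10101(✓)  10110(✓)  10111(✓)  11001(✓)  11011(✓)  11100(✓)  11111(✓)
size-2^1 implicants → -0100(✓)  -0101(✓)  -1001  -1100(✓)  -1111  0-010  0-100(✓)  0010-(✓)  01-00  010-0  0100-  1-011(✓)  1-100(✓)  1-111(✓)  10-00  10-11(✓)  101-0(✓)  101-1(✓)  1010-(✓)  1011-(✓)  11-11(✓)  110-1
size-2^2 implicants → --100  -010-  1--11  101--
Unchecked terms (primes): --100, -010-, -1001, -1111, 0-010, 01-00, 010-0, 0100-, 1--11, 10-00, 101--, 110-1
Minterm coverage:
  m2 ⊆ 0-010 [E]
  m4 ⊆ --100,-010-
  m5 ⊆ -010- [E]
  m8 ⊆ 01-00,010-0,0100-
  m9 ⊆ -1001,0100-
  m10 ⊆ 0-010,010-0
  m12 ⊆ --100,01-00
  m15 ⊆ -1111 [E]
  m16 ⊆ 10-00 [E]
  m19 ⊆ 1--11 [E]
  m20 ⊆ --100,-010-,10-00,101--
  m21 ⊆ -010-,101--
  m22 ⊆ 101-- [E]
  m23 ⊆ 1--11,101--
  m27 ⊆ 1--11,110-1
  m28 ⊆ --100 [E]
  m31 ⊆ -1111,1--11
E = {--100, -010-, -1111, 0-010, 1--11, 10-00, 101--}
Petrick residual → 0100-
Cover = cd'e' + b'cd' + bcde + a'c'de' + a'bc'd' + ade + ab'd'e' + ab'c  |cover|=8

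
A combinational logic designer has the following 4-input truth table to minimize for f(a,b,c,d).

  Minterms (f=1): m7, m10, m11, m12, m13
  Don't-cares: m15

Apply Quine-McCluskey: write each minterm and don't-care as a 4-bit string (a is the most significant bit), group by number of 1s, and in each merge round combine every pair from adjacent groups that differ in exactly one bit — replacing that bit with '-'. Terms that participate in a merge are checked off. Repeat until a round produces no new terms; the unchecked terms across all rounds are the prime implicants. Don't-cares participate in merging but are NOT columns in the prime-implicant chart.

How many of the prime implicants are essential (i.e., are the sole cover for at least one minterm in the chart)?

3

Round 0: 0111✓ 1010✓ 1011✓ 1100✓ 1101✓ 1111✓
Round 1: -111 1-11 101- 11-1 110-
PIs = {-111, 1-11, 101-, 11-1, 110-}
Coverage chart:
  m7: -111 ←essential
  m10: 101- ←essential
  m11: 1-11,101-
  m12: 110- ←essential
  m13: 11-1,110-
Essential: -111, 101-, 110-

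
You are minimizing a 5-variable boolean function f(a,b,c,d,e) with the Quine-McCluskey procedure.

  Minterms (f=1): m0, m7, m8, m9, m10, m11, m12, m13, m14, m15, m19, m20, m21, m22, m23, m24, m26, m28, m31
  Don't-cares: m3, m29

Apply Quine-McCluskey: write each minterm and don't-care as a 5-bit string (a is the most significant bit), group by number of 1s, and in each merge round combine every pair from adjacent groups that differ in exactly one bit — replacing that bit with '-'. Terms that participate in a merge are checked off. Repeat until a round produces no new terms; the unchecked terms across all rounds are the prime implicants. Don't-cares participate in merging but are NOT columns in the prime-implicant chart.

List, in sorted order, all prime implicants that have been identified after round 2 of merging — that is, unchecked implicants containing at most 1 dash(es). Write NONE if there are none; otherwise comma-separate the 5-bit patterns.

0-000

Round 0: 00000✓ 00011✓ 00111✓ 01000✓ 01001✓ 01010✓ 01011✓ 01100✓ 01101✓ 01110✓ 01111✓ 10011✓ 10100✓ 10101✓ 10110✓ 10111✓ 11000✓ 11010✓ 11100✓ 11101✓ 11111✓
Round 1: -0011✓ -0111✓ -1000✓ -1010✓ -1100✓ -1101✓ -1111✓ 0-000 0-011✓ 0-111✓ 00-11✓ 01-00✓ 01-01✓ 01-10✓ 01-11✓ 010-0✓ 010-1✓ 0100-✓ 0101-✓ 011-0✓ 011-1✓ 0110-✓ 0111-✓ 1-100✓ 1-101✓ 1-111✓ 10-11✓ 101-0✓ 101-1✓ 1010-✓ 1011-✓ 11-00✓ 110-0✓ 111-1✓ 1110-✓
Round 2: --111 -0-11 -1-00 -10-0 -11-1 -110- 0--11 01--0✓ 01--1✓ 01-0-✓ 01-1-✓ 010--✓ 011--✓ 1-1-1 1-10- 101--
Round 3: 01---
PIs = {--111, -0-11, -1-00, -10-0, -11-1, -110-, 0--11, 0-000, 01---, 1-1-1, 1-10-, 101--}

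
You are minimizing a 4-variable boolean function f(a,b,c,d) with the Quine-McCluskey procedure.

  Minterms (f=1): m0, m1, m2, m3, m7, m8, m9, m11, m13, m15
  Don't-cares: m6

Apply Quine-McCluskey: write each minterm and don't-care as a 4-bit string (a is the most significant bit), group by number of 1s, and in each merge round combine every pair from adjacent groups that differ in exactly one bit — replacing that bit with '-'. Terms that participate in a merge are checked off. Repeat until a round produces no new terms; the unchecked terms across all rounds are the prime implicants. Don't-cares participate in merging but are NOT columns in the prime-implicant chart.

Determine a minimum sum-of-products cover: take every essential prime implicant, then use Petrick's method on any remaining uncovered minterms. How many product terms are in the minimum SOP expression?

[col 0] 0000*, 0001*, 0010*, 0011*, 0110*, 0111*, 1000*, 1001*, 1011*, 1101*, 1111*
[col 1] -000*, -001*, -011*, -111*, 0-10*, 0-11*, 00-0*, 00-1*, 000-*, 001-*, 011-*, 1-01*, 1-11*, 10-1*, 100-*, 11-1*
[col 2] --11, -0-1, -00-, 0-1-, 00--, 1--1
Prime implicants: --11, -0-1, -00-, 0-1-, 00--, 1--1
PI chart (minterm → PIs covering it):
  0 | -00-,00--
  1 | -0-1,-00-,00--
  2 | 0-1-,00--
  3 | --11,-0-1,0-1-,00--
  7 | --11,0-1-
  8 | -00-  (sole → essential)
  9 | -0-1,-00-,1--1
  11 | --11,-0-1,1--1
  13 | 1--1  (sole → essential)
  15 | --11,1--1
Essential prime implicants: -00-, 1--1
Petrick residual → 0-1-
Minimum SOP uses 3 PIs: b'c' + a'c + ad

3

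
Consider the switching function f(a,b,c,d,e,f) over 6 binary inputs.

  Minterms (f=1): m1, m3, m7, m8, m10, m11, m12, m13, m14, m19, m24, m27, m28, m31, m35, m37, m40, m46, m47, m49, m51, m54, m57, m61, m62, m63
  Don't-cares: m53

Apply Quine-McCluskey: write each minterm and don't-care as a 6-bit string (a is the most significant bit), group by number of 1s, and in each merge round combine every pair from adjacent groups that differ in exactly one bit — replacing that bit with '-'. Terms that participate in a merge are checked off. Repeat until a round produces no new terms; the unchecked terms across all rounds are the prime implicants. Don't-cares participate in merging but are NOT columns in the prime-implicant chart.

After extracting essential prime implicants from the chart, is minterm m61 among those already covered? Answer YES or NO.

[col 0] 000001*, 000011*, 000111*, 001000*, 001010*, 001011*, 001100*, 001101*, 001110*, 010011*, 011000*, 011011*, 011100*, 011111*, 100011*, 100101*, 101000*, 101110*, 101111*, 110001*, 110011*, 110101*, 110110*, 111001*, 111101*, 111110*, 111111*
[col 1] -00011*, -01000, -01110, -10011*, -11111, 0-0011*, 0-1000*, 0-1011*, 0-1100*, 00-011*, 000-11, 0000-1, 001-00*, 001-10*, 0010-0*, 00101-, 0011-0*, 00110-, 01-011*, 011-00*, 011-11, 1-0011*, 1-0101, 1-1110*, 1-1111*, 10111-*, 11-001*, 11-101*, 11-110, 110-01*, 1100-1, 111-01*, 1111-1, 11111-*
[col 2] --0011, 0--011, 0-1-00, 001--0, 1-111-, 11--01
Prime implicants: --0011, -01000, -01110, -11111, 0--011, 0-1-00, 000-11, 0000-1, 001--0, 00101-, 00110-, 011-11, 1-0101, 1-111-, 11--01, 11-110, 1100-1, 1111-1
PI chart (minterm → PIs covering it):
  1 | 0000-1  (sole → essential)
  3 | --0011,0--011,000-11,0000-1
  7 | 000-11  (sole → essential)
  8 | -01000,0-1-00,001--0
  10 | 001--0,00101-
  11 | 0--011,00101-
  12 | 0-1-00,001--0,00110-
  13 | 00110-  (sole → essential)
  14 | -01110,001--0
  19 | --0011,0--011
  24 | 0-1-00  (sole → essential)
  27 | 0--011,011-11
  28 | 0-1-00  (sole → essential)
  31 | -11111,011-11
  35 | --0011  (sole → essential)
  37 | 1-0101  (sole → essential)
  40 | -01000  (sole → essential)
  46 | -01110,1-111-
  47 | 1-111-  (sole → essential)
  49 | 11--01,1100-1
  51 | --0011,1100-1
  54 | 11-110  (sole → essential)
  57 | 11--01  (sole → essential)
  61 | 11--01,1111-1
  62 | 1-111-,11-110
  63 | -11111,1-111-,1111-1
Essential prime implicants: --0011, -01000, 0-1-00, 000-11, 0000-1, 00110-, 1-0101, 1-111-, 11--01, 11-110

YES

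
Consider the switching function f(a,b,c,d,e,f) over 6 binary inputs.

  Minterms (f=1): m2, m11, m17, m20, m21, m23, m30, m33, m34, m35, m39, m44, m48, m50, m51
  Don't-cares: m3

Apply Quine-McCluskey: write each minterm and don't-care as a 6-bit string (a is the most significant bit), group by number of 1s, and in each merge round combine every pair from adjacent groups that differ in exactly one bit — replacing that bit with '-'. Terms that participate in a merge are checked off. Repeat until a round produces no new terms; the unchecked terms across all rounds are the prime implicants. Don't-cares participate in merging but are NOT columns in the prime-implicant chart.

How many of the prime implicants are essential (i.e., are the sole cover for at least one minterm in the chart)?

size-2^0 implicants → 000010(✓)  000011(✓)  001011(✓)  010001(✓)  010100(✓)  010101(✓)  010111(✓)  011110  100001(✓)  100010(✓)  100011(✓)  100111(✓)  101100  110000(✓)  110010(✓)  110011(✓)
size-2^1 implicants → -00010(✓)  -00011(✓)  00-011  00001-(✓)  010-01  0101-1  01010-  1-0010(✓)  1-0011(✓)  100-11  1000-1  10001-(✓)  1100-0  11001-(✓)
size-2^2 implicants → -0001-  1-001-
Unchecked terms (primes): -0001-, 00-011, 010-01, 0101-1, 01010-, 011110, 1-001-, 100-11, 1000-1, 101100, 1100-0
Minterm coverage:
  m2 ⊆ -0001- [E]
  m11 ⊆ 00-011 [E]
  m17 ⊆ 010-01 [E]
  m20 ⊆ 01010- [E]
  m21 ⊆ 010-01,0101-1,01010-
  m23 ⊆ 0101-1 [E]
  m30 ⊆ 011110 [E]
  m33 ⊆ 1000-1 [E]
  m34 ⊆ -0001-,1-001-
  m35 ⊆ -0001-,1-001-,100-11,1000-1
  m39 ⊆ 100-11 [E]
  m44 ⊆ 101100 [E]
  m48 ⊆ 1100-0 [E]
  m50 ⊆ 1-001-,1100-0
  m51 ⊆ 1-001- [E]
E = {-0001-, 00-011, 010-01, 0101-1, 01010-, 011110, 1-001-, 100-11, 1000-1, 101100, 1100-0}

11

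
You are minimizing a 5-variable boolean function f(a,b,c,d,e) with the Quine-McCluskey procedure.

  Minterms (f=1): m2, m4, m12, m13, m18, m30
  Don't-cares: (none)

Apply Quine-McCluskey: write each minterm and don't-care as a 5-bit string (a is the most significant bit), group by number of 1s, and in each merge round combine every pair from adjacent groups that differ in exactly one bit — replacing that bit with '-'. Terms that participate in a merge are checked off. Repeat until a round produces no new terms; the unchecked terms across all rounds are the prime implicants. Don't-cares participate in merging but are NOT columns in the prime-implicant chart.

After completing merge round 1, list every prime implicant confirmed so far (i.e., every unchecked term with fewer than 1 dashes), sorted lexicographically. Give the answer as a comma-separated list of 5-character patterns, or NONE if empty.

11110

[col 0] 00010*, 00100*, 01100*, 01101*, 10010*, 11110
[col 1] -0010, 0-100, 0110-
Prime implicants: -0010, 0-100, 0110-, 11110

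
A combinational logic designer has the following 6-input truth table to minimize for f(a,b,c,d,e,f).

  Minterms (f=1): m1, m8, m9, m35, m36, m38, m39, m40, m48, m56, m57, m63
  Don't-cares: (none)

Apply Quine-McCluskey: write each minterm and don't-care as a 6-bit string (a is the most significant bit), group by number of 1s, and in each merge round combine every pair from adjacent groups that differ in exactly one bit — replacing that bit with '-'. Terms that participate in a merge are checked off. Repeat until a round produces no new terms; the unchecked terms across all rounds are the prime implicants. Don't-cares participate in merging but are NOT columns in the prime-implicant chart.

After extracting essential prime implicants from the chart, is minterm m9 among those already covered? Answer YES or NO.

[col 0] 000001*, 001000*, 001001*, 100011*, 100100*, 100110*, 100111*, 101000*, 110000*, 111000*, 111001*, 111111
[col 1] -01000, 00-001, 00100-, 1-1000, 100-11, 1001-0, 10011-, 11-000, 11100-
Prime implicants: -01000, 00-001, 00100-, 1-1000, 100-11, 1001-0, 10011-, 11-000, 11100-, 111111
PI chart (minterm → PIs covering it):
  1 | 00-001  (sole → essential)
  8 | -01000,00100-
  9 | 00-001,00100-
  35 | 100-11  (sole → essential)
  36 | 1001-0  (sole → essential)
  38 | 1001-0,10011-
  39 | 100-11,10011-
  40 | -01000,1-1000
  48 | 11-000  (sole → essential)
  56 | 1-1000,11-000,11100-
  57 | 11100-  (sole → essential)
  63 | 111111  (sole → essential)
Essential prime implicants: 00-001, 100-11, 1001-0, 11-000, 11100-, 111111

YES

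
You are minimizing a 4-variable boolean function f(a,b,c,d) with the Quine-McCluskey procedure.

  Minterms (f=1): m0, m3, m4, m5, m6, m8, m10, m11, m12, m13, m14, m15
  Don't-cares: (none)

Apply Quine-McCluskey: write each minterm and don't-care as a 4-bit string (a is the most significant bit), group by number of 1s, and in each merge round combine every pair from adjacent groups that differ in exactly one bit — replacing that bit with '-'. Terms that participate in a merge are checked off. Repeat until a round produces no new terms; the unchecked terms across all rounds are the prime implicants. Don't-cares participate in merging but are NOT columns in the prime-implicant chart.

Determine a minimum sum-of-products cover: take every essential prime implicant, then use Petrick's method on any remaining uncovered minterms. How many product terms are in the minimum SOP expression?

5

Round 0: 0000✓ 0011✓ 0100✓ 0101✓ 0110✓ 1000✓ 1010✓ 1011✓ 1100✓ 1101✓ 1110✓ 1111✓
Round 1: -000✓ -011 -100✓ -101✓ -110✓ 0-00✓ 01-0✓ 010-✓ 1-00✓ 1-10✓ 1-11✓ 10-0✓ 101-✓ 11-0✓ 11-1✓ 110-✓ 111-✓
Round 2: --00 -1-0 -10- 1--0 1-1- 11--
PIs = {--00, -011, -1-0, -10-, 1--0, 1-1-, 11--}
Coverage chart:
  m0: --00 ←essential
  m3: -011 ←essential
  m4: --00,-1-0,-10-
  m5: -10- ←essential
  m6: -1-0 ←essential
  m8: --00,1--0
  m10: 1--0,1-1-
  m11: -011,1-1-
  m12: --00,-1-0,-10-,1--0,11--
  m13: -10-,11--
  m14: -1-0,1--0,1-1-,11--
  m15: 1-1-,11--
Essential: --00, -011, -1-0, -10-
Petrick residual → 1-1-
Min cover (5 terms): c'd' + b'cd + bd' + bc' + ac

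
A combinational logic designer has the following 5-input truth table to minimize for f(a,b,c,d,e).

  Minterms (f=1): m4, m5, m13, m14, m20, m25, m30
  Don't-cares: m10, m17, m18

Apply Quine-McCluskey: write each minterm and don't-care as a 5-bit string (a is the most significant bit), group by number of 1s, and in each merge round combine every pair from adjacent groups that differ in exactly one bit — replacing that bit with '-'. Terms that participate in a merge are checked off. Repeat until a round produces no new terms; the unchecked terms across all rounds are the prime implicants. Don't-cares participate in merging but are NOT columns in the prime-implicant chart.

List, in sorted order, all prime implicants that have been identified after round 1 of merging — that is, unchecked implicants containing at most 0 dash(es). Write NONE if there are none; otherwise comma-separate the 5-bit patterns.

10010

Round 0: 00100✓ 00101✓ 01010✓ 01101✓ 01110✓ 10001✓ 10010 10100✓ 11001✓ 11110✓
Round 1: -0100 -1110 0-101 0010- 01-10 1-001
PIs = {-0100, -1110, 0-101, 0010-, 01-10, 1-001, 10010}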